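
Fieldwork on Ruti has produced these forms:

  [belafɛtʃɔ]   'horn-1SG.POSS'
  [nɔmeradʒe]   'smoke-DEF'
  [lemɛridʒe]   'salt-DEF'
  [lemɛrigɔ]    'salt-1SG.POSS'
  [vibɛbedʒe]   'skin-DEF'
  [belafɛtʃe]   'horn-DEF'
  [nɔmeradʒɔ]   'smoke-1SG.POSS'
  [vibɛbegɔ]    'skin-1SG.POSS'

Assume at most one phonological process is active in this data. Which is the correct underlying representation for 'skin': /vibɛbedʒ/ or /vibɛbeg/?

'skin' shows [dʒ] ~ [g] at the end of the stem ([vibɛbedʒe] vs [vibɛbegɔ]).
The stem 'smoke' ([nɔmeradʒe], [nɔmeradʒɔ]) shows [dʒ] unchanged in both environments, so [dʒ] cannot be basic with [g] derived before the 1SG.POSS suffix.
The underlying segment must be /g/; /g/ becomes palato-alveolar [dʒ] before a front vowel, yielding [dʒ] there.

/vibɛbeg/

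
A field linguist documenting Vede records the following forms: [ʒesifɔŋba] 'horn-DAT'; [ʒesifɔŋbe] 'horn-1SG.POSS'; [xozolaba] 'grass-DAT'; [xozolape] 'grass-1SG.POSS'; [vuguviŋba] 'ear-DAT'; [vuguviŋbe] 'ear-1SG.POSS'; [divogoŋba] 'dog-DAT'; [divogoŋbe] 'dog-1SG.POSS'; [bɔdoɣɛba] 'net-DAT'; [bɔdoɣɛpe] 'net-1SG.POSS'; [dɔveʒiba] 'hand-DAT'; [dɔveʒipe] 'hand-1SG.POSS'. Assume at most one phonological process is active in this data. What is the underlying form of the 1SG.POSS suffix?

/-pe/

The 1SG.POSS morpheme has two allomorphs, [-be] and [-pe].
The DAT suffix, which begins with [b], is invariant after every stem; so [b] is not altered by any rule here.
So the underlying form is /-pe/, and voiceless stops become voiced after a nasal.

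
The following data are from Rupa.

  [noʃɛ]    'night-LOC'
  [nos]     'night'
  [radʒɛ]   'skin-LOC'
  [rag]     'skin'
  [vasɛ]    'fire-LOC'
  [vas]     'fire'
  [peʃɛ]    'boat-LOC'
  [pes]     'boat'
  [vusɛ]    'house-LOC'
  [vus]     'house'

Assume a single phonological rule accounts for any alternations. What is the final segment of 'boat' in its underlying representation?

The stem for 'boat' ends in [ʃ] in [peʃɛ] but [s] in [pes].
The stem 'fire' ([vasɛ], [vas]) shows [s] unchanged in both environments, so [s] cannot be basic with [ʃ] derived before the LOC suffix.
So /ʃ/ is underlying, and a rule of depalatalization — palato-alveolar /dʒ/ and /ʃ/ become [g] and [s] when no front vowel follows — gives [s].

/ʃ/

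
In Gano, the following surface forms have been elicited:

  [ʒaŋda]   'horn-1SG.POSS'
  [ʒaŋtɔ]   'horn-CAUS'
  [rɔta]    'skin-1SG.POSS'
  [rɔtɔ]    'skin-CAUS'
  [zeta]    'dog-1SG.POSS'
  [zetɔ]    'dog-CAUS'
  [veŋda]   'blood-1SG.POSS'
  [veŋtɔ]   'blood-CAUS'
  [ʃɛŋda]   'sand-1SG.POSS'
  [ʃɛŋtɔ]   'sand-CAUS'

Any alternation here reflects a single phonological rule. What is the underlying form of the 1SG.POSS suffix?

The 1SG.POSS suffix surfaces as [-da] and [-ta], depending on the final segment of the stem.
By contrast the CAUS suffix keeps its initial [t] throughout — that segment must be underlying.
So the underlying form is /-da/, and voiced stops become voiceless after a vowel.

/-da/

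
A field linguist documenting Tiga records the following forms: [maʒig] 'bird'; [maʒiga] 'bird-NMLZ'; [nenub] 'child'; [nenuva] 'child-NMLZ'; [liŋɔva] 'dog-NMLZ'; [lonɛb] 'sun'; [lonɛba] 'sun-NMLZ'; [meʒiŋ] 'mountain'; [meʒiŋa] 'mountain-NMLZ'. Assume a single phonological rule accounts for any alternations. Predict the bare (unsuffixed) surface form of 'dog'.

[liŋɔb]

In [nenub] and [nenuva] the final segment of 'child' alternates: [b] ~ [v].
But 'sun' keeps [b] in both environments ([lonɛb], [lonɛba]), so there is no rule changing /b/ to [v] before the NMLZ suffix.
The underlying segment must be /v/; voiced fricatives become stops word-finally, yielding [b] there.
From [liŋɔva] the stem 'dog' is /liŋɔv/; word-finally this yields [liŋɔb].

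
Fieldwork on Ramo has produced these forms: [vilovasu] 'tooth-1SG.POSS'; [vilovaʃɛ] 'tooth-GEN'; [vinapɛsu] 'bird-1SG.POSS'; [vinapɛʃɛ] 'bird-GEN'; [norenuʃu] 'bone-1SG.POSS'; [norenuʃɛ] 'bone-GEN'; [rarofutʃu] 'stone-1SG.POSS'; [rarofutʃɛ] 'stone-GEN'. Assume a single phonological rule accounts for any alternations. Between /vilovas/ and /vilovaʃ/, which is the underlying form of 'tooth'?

/vilovas/

The stem for 'tooth' ends in [s] in [vilovasu] but [ʃ] in [vilovaʃɛ].
The stem 'bone' ([norenuʃu], [norenuʃɛ]) shows [ʃ] unchanged in both environments, so [ʃ] cannot be basic with [s] derived before the 1SG.POSS suffix.
So /s/ is underlying, and a rule of palatalization before a front vowel — /s/ becomes palato-alveolar [ʃ] before a front vowel — gives [ʃ].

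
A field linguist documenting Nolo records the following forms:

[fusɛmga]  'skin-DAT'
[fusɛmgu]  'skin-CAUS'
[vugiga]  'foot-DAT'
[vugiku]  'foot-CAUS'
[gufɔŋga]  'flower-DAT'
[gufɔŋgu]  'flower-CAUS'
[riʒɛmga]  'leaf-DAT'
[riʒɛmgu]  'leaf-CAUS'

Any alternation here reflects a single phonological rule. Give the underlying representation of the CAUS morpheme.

/-ku/

The CAUS morpheme has two allomorphs, [-gu] and [-ku].
The DAT suffix, which begins with [g], is invariant after every stem; so [g] is not altered by any rule here.
So the underlying form is /-ku/, and voiceless stops become voiced after a nasal.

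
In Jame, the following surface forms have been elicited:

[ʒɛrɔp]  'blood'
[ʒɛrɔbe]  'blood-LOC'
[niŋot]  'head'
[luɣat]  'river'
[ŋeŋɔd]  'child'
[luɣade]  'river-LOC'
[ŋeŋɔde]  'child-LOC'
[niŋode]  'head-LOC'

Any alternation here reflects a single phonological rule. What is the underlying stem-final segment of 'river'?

The root 'river' surfaces as [luɣat] and [luɣade], with a stem-final [t] ~ [d] alternation.
The stem 'child' ([ŋeŋɔd], [ŋeŋɔde]) shows [d] unchanged in both environments, so [d] cannot be basic with [t] derived in isolation.
The alternation reflects intervocalic voicing: voiceless stops become voiced between vowels. /t/ is underlying.

/t/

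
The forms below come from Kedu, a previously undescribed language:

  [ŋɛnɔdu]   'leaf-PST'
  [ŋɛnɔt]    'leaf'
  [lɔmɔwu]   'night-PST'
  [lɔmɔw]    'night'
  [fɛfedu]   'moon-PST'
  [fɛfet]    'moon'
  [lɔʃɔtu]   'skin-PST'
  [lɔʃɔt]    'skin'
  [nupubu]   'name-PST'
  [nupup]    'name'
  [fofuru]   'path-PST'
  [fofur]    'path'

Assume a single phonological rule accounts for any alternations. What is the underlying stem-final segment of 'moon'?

The root 'moon' surfaces as [fɛfedu] and [fɛfet], with a stem-final [d] ~ [t] alternation.
But 'skin' keeps [t] in both environments ([lɔʃɔtu], [lɔʃɔt]), so there is no rule changing /t/ to [d] before the PST suffix.
The alternation reflects word-final obstruent devoicing: voiced obstruents become voiceless word-finally. /d/ is underlying.

/d/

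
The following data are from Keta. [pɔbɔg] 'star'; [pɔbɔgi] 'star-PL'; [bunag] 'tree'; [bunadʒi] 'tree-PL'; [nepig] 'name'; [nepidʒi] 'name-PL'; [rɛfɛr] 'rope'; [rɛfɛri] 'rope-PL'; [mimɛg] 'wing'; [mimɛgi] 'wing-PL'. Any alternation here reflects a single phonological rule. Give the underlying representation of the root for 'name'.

In [nepig] and [nepidʒi] the final segment of 'name' alternates: [g] ~ [dʒ].
If /g/ were underlying and a rule turned it into [dʒ] before the PL suffix, 'star' would also alternate; but it has [g] in both [pɔbɔg] and [pɔbɔgi].
So /dʒ/ is underlying, and a rule of depalatalization — palato-alveolar /dʒ/ becomes [g] when no front vowel follows — gives [g].
The underlying form of 'name' is therefore /nepidʒ/.

/nepidʒ/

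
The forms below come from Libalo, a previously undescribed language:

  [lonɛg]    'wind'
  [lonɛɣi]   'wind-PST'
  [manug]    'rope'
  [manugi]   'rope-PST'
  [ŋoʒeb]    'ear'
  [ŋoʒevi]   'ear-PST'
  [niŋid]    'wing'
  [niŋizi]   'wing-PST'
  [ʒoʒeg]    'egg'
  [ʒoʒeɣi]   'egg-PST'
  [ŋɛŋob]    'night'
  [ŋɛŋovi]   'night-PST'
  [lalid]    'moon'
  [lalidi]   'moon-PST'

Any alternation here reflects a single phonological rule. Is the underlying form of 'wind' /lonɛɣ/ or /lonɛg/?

/lonɛɣ/

In [lonɛg] and [lonɛɣi] the final segment of 'wind' alternates: [g] ~ [ɣ].
Compare 'rope', with invariant [g] in [manug] and [manugi]: an analysis with underlying /g/ and a rule producing [ɣ] before the PST suffix would wrongly predict alternation here too.
The underlying segment must be /ɣ/; voiced fricatives become stops word-finally, yielding [g] there.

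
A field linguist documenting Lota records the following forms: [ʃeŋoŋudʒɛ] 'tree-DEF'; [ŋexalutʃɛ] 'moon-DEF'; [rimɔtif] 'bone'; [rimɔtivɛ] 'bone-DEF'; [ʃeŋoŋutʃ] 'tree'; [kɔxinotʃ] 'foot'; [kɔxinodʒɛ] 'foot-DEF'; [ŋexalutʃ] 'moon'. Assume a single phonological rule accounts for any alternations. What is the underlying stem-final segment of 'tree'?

The stem for 'tree' ends in [dʒ] in [ʃeŋoŋudʒɛ] but [tʃ] in [ʃeŋoŋutʃ].
Compare 'moon', with invariant [tʃ] in [ŋexalutʃɛ] and [ŋexalutʃ]: an analysis with underlying /tʃ/ and a rule producing [dʒ] before the DEF suffix would wrongly predict alternation here too.
Therefore /dʒ/ is basic and [tʃ] is derived by word-final obstruent devoicing (voiced obstruents become voiceless word-finally).

/dʒ/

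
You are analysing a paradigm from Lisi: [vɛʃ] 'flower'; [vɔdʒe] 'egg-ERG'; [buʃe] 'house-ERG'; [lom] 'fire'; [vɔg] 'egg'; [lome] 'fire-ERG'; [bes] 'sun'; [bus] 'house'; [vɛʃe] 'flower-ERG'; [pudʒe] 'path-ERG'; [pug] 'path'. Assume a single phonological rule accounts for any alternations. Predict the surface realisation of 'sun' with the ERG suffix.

The root 'house' surfaces as [bus] and [buʃe], with a stem-final [s] ~ [ʃ] alternation.
The stem 'flower' ([vɛʃ], [vɛʃe]) shows [ʃ] unchanged in both environments, so [ʃ] cannot be basic with [s] derived in isolation.
Therefore /s/ is basic and [ʃ] is derived by palatalization before a front vowel (/g/ and /s/ become palato-alveolar [dʒ] and [ʃ] before a front vowel).
The one attested form of 'sun', [bes], shows underlying /bes/. Applying the same rule before a front vowel gives [beʃe].

[beʃe]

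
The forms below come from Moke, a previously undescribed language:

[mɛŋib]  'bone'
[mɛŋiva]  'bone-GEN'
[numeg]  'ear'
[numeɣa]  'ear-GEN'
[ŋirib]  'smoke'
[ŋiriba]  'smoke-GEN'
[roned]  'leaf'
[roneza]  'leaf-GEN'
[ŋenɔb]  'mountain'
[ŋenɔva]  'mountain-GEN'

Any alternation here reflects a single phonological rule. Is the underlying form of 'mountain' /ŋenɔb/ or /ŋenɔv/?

/ŋenɔv/

'mountain' shows [b] ~ [v] at the end of the stem ([ŋenɔb] vs [ŋenɔva]).
Compare 'smoke', with invariant [b] in [ŋirib] and [ŋiriba]: an analysis with underlying /b/ and a rule producing [v] before the GEN suffix would wrongly predict alternation here too.
The alternation reflects word-final hardening: voiced fricatives become stops word-finally. /v/ is underlying.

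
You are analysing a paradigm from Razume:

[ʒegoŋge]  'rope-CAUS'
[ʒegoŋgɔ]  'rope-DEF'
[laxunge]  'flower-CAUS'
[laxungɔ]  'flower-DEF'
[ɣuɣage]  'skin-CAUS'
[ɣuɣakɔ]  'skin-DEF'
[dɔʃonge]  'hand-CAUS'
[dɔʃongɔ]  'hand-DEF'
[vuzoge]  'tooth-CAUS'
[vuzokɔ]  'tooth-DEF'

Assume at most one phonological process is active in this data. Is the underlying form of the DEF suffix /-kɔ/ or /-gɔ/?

/-kɔ/

The DEF morpheme has two allomorphs, [-gɔ] and [-kɔ].
The CAUS suffix, which begins with [g], is invariant after every stem; so [g] is not altered by any rule here.
So the underlying form is /-kɔ/, and voiceless stops become voiced after a nasal.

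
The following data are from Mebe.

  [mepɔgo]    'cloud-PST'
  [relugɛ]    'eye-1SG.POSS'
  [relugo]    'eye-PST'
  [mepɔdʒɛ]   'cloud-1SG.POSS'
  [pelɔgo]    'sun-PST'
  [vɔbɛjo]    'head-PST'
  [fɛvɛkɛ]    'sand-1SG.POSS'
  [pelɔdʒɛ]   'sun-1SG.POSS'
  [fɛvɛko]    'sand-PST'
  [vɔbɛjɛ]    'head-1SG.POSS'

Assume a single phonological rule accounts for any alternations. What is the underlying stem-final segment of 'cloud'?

/dʒ/

The root 'cloud' surfaces as [mepɔdʒɛ] and [mepɔgo], with a stem-final [dʒ] ~ [g] alternation.
The stem 'eye' ([relugɛ], [relugo]) shows [g] unchanged in both environments, so [g] cannot be basic with [dʒ] derived before the 1SG.POSS suffix.
So /dʒ/ is underlying, and a rule of depalatalization — palato-alveolar /dʒ/ becomes [g] when no front vowel follows — gives [g].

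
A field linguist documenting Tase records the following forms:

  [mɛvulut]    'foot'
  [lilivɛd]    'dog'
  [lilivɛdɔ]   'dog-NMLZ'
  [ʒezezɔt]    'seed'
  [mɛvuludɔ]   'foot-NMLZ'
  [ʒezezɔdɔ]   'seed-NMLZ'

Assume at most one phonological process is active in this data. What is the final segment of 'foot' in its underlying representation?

'foot' shows [t] ~ [d] at the end of the stem ([mɛvulut] vs [mɛvuludɔ]).
But 'dog' keeps [d] in both environments ([lilivɛd], [lilivɛdɔ]), so there is no rule changing /d/ to [t] in isolation.
Therefore /t/ is basic and [d] is derived by intervocalic voicing (voiceless stops become voiced between vowels).

/t/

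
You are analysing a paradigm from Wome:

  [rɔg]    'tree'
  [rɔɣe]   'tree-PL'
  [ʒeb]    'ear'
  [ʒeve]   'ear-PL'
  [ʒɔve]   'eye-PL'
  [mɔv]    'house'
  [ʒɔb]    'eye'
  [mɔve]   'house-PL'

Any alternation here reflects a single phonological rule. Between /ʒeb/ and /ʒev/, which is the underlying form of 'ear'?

The stem for 'ear' ends in [v] in [ʒeve] but [b] in [ʒeb].
Compare 'house', with invariant [v] in [mɔve] and [mɔv]: an analysis with underlying /v/ and a rule producing [b] in isolation would wrongly predict alternation here too.
The alternation reflects intervocalic spirantization: voiced stops become fricatives between vowels. /b/ is underlying.

/ʒeb/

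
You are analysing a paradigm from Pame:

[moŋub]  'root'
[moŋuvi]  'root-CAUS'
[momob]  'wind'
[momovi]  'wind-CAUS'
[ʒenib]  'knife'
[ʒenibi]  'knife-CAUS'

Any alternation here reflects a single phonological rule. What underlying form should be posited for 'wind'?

'wind' shows [b] ~ [v] at the end of the stem ([momob] vs [momovi]).
Compare 'knife', with invariant [b] in [ʒenib] and [ʒenibi]: an analysis with underlying /b/ and a rule producing [v] before the CAUS suffix would wrongly predict alternation here too.
The underlying segment must be /v/; voiced fricatives become stops word-finally, yielding [b] there.
The underlying form of 'wind' is therefore /momov/.

/momov/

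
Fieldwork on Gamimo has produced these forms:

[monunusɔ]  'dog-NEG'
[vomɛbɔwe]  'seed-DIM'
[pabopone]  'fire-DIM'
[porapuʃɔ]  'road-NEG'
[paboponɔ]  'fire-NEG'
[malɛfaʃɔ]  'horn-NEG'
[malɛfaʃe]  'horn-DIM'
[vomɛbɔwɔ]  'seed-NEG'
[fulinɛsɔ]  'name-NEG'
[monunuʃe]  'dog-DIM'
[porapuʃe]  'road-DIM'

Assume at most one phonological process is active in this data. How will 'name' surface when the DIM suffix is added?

The stem for 'dog' ends in [s] in [monunusɔ] but [ʃ] in [monunuʃe].
Compare 'road', with invariant [ʃ] in [porapuʃɔ] and [porapuʃe]: an analysis with underlying /ʃ/ and a rule producing [s] before the NEG suffix would wrongly predict alternation here too.
Therefore /s/ is basic and [ʃ] is derived by palatalization before a front vowel (/s/ becomes palato-alveolar [ʃ] before a front vowel).
From [fulinɛsɔ] the stem 'name' is /fulinɛs/; before a front vowel this yields [fulinɛʃe].

[fulinɛʃe]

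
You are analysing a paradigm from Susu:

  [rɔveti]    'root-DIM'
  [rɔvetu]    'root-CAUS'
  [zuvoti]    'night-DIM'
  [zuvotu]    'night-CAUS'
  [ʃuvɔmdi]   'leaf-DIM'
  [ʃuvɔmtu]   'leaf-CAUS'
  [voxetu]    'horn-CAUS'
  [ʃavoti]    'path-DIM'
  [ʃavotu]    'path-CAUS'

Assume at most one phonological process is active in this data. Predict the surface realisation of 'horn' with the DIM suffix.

The DIM morpheme has two allomorphs, [-di] and [-ti].
By contrast the CAUS suffix keeps its initial [t] throughout — that segment must be underlying.
So the underlying form is /-di/, and voiced stops become voiceless after a vowel.
After 'horn', which ends in a vowel, the suffix surfaces as [-ti], giving [voxeti].

[voxeti]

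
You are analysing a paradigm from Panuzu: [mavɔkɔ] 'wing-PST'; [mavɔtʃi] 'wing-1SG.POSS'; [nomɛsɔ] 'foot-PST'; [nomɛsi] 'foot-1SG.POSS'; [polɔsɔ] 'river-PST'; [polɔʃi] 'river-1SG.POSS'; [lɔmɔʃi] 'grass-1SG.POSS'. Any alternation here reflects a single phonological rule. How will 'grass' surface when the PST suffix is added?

[lɔmɔsɔ]

The root 'river' surfaces as [polɔsɔ] and [polɔʃi], with a stem-final [s] ~ [ʃ] alternation.
But 'foot' keeps [s] in both environments ([nomɛsɔ], [nomɛsi]), so there is no rule changing /s/ to [ʃ] before the 1SG.POSS suffix.
Therefore /ʃ/ is basic and [s] is derived by depalatalization (palato-alveolar /tʃ/ and /ʃ/ become [k] and [s] when no front vowel follows).
The one attested form of 'grass', [lɔmɔʃi], shows underlying /lɔmɔʃ/. Applying the same rule when no front vowel follows gives [lɔmɔsɔ].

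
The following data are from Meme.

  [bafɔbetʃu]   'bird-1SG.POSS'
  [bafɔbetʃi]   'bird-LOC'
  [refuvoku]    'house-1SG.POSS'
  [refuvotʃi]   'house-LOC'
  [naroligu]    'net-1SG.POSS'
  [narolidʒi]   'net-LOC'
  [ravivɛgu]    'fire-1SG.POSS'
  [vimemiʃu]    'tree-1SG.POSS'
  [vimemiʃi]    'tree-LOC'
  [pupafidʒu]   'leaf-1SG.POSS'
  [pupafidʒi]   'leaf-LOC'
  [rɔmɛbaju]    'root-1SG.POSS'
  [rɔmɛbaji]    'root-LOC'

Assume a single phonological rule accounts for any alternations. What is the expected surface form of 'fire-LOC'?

In [naroligu] and [narolidʒi] the final segment of 'net' alternates: [g] ~ [dʒ].
If /dʒ/ were underlying and a rule turned it into [g] before the 1SG.POSS suffix, 'leaf' would also alternate; but it has [dʒ] in both [pupafidʒu] and [pupafidʒi].
So /g/ is underlying, and a rule of palatalization before a front vowel — /k/ and /g/ become palato-alveolar [tʃ] and [dʒ] before a front vowel — gives [dʒ].
From [ravivɛgu] the stem 'fire' is /ravivɛg/; before a front vowel this yields [ravivɛdʒi].

[ravivɛdʒi]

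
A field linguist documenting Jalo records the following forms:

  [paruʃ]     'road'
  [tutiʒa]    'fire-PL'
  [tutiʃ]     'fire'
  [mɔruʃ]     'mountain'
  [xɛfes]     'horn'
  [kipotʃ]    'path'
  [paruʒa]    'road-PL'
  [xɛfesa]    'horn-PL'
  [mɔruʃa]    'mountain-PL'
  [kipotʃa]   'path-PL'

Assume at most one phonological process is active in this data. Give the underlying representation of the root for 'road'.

/paruʒ/

The root 'road' surfaces as [paruʃ] and [paruʒa], with a stem-final [ʃ] ~ [ʒ] alternation.
Compare 'mountain', with invariant [ʃ] in [mɔruʃ] and [mɔruʃa]: an analysis with underlying /ʃ/ and a rule producing [ʒ] before the PL suffix would wrongly predict alternation here too.
The alternation reflects word-final obstruent devoicing: voiced obstruents become voiceless word-finally. /ʒ/ is underlying.
The underlying form of 'road' is therefore /paruʒ/.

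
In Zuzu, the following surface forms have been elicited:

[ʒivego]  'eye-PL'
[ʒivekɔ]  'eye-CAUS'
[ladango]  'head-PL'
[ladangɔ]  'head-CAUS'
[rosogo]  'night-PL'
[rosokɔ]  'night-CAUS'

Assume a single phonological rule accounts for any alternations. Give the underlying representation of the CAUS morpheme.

The CAUS morpheme has two allomorphs, [-gɔ] and [-kɔ].
By contrast the PL suffix keeps its initial [g] throughout — that segment must be underlying.
So the underlying form is /-kɔ/, and voiceless stops become voiced after a nasal.

/-kɔ/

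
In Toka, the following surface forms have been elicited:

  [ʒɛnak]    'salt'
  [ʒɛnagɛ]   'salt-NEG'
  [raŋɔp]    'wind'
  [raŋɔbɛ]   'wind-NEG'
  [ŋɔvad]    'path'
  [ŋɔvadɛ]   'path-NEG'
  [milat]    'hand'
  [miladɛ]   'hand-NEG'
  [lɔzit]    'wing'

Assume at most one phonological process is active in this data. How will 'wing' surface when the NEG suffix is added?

[lɔzidɛ]

In [milat] and [miladɛ] the final segment of 'hand' alternates: [t] ~ [d].
The stem 'path' ([ŋɔvad], [ŋɔvadɛ]) shows [d] unchanged in both environments, so [d] cannot be basic with [t] derived in isolation.
The underlying segment must be /t/; voiceless stops become voiced between vowels, yielding [d] there.
From [lɔzit] the stem 'wing' is /lɔzit/; between vowels this yields [lɔzidɛ].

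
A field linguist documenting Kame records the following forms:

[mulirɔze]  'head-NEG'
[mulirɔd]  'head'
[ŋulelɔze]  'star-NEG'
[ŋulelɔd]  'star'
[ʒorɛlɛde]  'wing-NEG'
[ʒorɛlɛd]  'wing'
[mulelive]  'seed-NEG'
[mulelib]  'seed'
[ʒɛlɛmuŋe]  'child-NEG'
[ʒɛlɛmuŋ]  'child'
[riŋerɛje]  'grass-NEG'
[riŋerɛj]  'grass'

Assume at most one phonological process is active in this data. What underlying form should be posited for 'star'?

/ŋulelɔz/

'star' shows [z] ~ [d] at the end of the stem ([ŋulelɔze] vs [ŋulelɔd]).
But 'wing' keeps [d] in both environments ([ʒorɛlɛde], [ʒorɛlɛd]), so there is no rule changing /d/ to [z] before the NEG suffix.
So /z/ is underlying, and a rule of word-final hardening — voiced fricatives become stops word-finally — gives [d].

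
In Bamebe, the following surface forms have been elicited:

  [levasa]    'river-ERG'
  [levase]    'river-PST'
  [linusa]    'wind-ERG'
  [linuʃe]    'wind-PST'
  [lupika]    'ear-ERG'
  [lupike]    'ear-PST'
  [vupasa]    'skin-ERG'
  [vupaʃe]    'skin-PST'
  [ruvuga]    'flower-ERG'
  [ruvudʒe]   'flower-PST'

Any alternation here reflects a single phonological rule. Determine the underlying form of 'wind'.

/linuʃ/

The root 'wind' surfaces as [linusa] and [linuʃe], with a stem-final [s] ~ [ʃ] alternation.
If /s/ were underlying and a rule turned it into [ʃ] before the PST suffix, 'river' would also alternate; but it has [s] in both [levasa] and [levase].
The underlying segment must be /ʃ/; palato-alveolar /dʒ/ and /ʃ/ become [g] and [s] when no front vowel follows, yielding [s] there.
Hence 'wind' is /linuʃ/ underlyingly.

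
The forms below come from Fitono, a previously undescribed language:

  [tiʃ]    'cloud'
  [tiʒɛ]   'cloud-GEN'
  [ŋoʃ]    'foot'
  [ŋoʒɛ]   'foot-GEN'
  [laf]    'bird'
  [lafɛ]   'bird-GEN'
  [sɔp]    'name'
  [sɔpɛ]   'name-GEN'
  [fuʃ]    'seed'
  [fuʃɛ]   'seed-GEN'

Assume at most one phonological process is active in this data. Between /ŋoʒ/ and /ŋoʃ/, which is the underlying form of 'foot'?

/ŋoʒ/

The root 'foot' surfaces as [ŋoʃ] and [ŋoʒɛ], with a stem-final [ʃ] ~ [ʒ] alternation.
The stem 'seed' ([fuʃ], [fuʃɛ]) shows [ʃ] unchanged in both environments, so [ʃ] cannot be basic with [ʒ] derived before the GEN suffix.
The underlying segment must be /ʒ/; voiced obstruents become voiceless word-finally, yielding [ʃ] there.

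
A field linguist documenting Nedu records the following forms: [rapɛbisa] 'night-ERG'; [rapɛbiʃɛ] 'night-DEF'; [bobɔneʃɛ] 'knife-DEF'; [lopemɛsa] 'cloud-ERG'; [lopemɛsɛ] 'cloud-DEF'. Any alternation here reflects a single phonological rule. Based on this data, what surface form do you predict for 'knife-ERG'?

[bobɔnesa]

'night' shows [s] ~ [ʃ] at the end of the stem ([rapɛbisa] vs [rapɛbiʃɛ]).
But 'cloud' keeps [s] in both environments ([lopemɛsa], [lopemɛsɛ]), so there is no rule changing /s/ to [ʃ] before the DEF suffix.
So /ʃ/ is underlying, and a rule of depalatalization — palato-alveolar /ʃ/ becomes [s] when no front vowel follows — gives [s].
From [bobɔneʃɛ] the stem 'knife' is /bobɔneʃ/; when no front vowel follows this yields [bobɔnesa].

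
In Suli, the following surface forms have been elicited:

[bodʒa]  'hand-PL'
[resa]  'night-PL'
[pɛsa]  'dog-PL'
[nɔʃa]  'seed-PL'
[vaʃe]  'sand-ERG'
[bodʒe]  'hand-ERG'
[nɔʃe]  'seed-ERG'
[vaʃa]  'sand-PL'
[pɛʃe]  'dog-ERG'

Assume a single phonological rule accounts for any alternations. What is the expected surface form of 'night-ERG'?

[reʃe]

'dog' shows [ʃ] ~ [s] at the end of the stem ([pɛʃe] vs [pɛsa]).
Compare 'seed', with invariant [ʃ] in [nɔʃe] and [nɔʃa]: an analysis with underlying /ʃ/ and a rule producing [s] before the PL suffix would wrongly predict alternation here too.
The underlying segment must be /s/; /s/ becomes palato-alveolar [ʃ] before a front vowel, yielding [ʃ] there.
From [resa] the stem 'night' is /res/; before a front vowel this yields [reʃe].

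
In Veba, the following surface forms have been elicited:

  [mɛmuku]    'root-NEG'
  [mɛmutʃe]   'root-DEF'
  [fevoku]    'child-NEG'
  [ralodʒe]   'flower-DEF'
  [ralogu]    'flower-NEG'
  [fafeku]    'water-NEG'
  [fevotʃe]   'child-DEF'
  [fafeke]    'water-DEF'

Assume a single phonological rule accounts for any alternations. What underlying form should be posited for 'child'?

/fevotʃ/

In [fevoku] and [fevotʃe] the final segment of 'child' alternates: [k] ~ [tʃ].
Compare 'water', with invariant [k] in [fafeku] and [fafeke]: an analysis with underlying /k/ and a rule producing [tʃ] before the DEF suffix would wrongly predict alternation here too.
The alternation reflects depalatalization: palato-alveolar /tʃ/ and /dʒ/ become [k] and [g] when no front vowel follows. /tʃ/ is underlying.
Hence 'child' is /fevotʃ/ underlyingly.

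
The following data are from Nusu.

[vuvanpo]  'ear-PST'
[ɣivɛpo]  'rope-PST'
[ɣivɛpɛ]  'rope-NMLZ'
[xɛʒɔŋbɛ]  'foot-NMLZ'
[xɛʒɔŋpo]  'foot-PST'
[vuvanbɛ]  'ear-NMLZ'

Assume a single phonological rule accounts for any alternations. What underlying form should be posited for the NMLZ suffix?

/-bɛ/

The NMLZ morpheme has two allomorphs, [-bɛ] and [-pɛ].
By contrast the PST suffix keeps its initial [p] throughout — that segment must be underlying.
So the underlying form is /-bɛ/, and voiced stops become voiceless after a vowel.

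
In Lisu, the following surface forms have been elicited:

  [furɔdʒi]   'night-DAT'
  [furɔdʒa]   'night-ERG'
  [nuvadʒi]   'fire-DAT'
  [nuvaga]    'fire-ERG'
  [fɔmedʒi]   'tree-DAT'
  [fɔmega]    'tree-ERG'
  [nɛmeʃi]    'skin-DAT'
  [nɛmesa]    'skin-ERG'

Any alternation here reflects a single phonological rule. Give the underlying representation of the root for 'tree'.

/fɔmeg/

In [fɔmedʒi] and [fɔmega] the final segment of 'tree' alternates: [dʒ] ~ [g].
The stem 'night' ([furɔdʒi], [furɔdʒa]) shows [dʒ] unchanged in both environments, so [dʒ] cannot be basic with [g] derived before the ERG suffix.
Therefore /g/ is basic and [dʒ] is derived by palatalization before a front vowel (/g/ and /s/ become palato-alveolar [dʒ] and [ʃ] before a front vowel).
So 'tree' = /fɔmeg/.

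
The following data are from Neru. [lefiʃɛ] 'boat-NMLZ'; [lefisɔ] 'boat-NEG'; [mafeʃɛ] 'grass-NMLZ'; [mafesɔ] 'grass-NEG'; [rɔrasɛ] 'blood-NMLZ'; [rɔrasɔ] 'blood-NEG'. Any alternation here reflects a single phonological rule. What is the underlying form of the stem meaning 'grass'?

In [mafeʃɛ] and [mafesɔ] the final segment of 'grass' alternates: [ʃ] ~ [s].
If /s/ were underlying and a rule turned it into [ʃ] before the NMLZ suffix, 'blood' would also alternate; but it has [s] in both [rɔrasɛ] and [rɔrasɔ].
Therefore /ʃ/ is basic and [s] is derived by depalatalization (palato-alveolar /ʃ/ becomes [s] when no front vowel follows).

/mafeʃ/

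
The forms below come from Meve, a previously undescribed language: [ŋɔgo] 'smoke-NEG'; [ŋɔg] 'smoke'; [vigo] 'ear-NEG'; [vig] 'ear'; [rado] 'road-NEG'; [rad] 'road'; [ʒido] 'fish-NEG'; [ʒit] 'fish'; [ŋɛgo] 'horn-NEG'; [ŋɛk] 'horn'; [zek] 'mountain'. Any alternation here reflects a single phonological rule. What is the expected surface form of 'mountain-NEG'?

[zego]

In [ŋɛgo] and [ŋɛk] the final segment of 'horn' alternates: [g] ~ [k].
Compare 'ear', with invariant [g] in [vigo] and [vig]: an analysis with underlying /g/ and a rule producing [k] in isolation would wrongly predict alternation here too.
The underlying segment must be /k/; voiceless stops become voiced between vowels, yielding [g] there.
The one attested form of 'mountain', [zek], shows underlying /zek/. Applying the same rule between vowels gives [zego].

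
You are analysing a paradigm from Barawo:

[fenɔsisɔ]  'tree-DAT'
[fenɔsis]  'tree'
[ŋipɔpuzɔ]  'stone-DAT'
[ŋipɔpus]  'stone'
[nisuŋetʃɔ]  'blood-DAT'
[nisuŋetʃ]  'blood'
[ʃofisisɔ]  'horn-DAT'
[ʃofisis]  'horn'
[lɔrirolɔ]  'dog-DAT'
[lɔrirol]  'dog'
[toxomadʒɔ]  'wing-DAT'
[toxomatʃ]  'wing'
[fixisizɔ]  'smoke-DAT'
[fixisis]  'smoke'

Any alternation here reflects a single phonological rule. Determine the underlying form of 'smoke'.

The root 'smoke' surfaces as [fixisizɔ] and [fixisis], with a stem-final [z] ~ [s] alternation.
The stem 'tree' ([fenɔsisɔ], [fenɔsis]) shows [s] unchanged in both environments, so [s] cannot be basic with [z] derived before the DAT suffix.
The underlying segment must be /z/; voiced obstruents become voiceless word-finally, yielding [s] there.

/fixisiz/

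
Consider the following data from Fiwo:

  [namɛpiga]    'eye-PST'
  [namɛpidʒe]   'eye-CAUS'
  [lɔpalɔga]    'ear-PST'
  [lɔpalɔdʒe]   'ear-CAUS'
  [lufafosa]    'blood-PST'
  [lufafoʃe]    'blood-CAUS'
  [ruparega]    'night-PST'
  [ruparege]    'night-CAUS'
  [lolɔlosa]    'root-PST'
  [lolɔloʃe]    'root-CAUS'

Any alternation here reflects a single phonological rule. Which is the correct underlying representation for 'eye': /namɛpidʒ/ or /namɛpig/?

/namɛpidʒ/

The stem for 'eye' ends in [g] in [namɛpiga] but [dʒ] in [namɛpidʒe].
Compare 'night', with invariant [g] in [ruparega] and [ruparege]: an analysis with underlying /g/ and a rule producing [dʒ] before the CAUS suffix would wrongly predict alternation here too.
So /dʒ/ is underlying, and a rule of depalatalization — palato-alveolar /dʒ/ and /ʃ/ become [g] and [s] when no front vowel follows — gives [g].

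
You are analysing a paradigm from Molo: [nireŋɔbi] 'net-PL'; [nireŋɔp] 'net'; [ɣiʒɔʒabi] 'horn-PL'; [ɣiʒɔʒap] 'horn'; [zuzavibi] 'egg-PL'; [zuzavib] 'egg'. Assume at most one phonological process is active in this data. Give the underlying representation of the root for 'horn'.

'horn' shows [b] ~ [p] at the end of the stem ([ɣiʒɔʒabi] vs [ɣiʒɔʒap]).
But 'egg' keeps [b] in both environments ([zuzavibi], [zuzavib]), so there is no rule changing /b/ to [p] in isolation.
So /p/ is underlying, and a rule of intervocalic voicing — voiceless stops become voiced between vowels — gives [b].

/ɣiʒɔʒap/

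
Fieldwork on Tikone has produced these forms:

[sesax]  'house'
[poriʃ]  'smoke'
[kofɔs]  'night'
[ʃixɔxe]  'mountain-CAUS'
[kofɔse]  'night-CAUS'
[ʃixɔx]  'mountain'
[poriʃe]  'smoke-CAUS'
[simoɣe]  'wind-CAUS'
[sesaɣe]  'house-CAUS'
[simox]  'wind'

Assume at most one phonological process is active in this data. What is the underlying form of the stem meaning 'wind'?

In [simox] and [simoɣe] the final segment of 'wind' alternates: [x] ~ [ɣ].
Compare 'mountain', with invariant [x] in [ʃixɔx] and [ʃixɔxe]: an analysis with underlying /x/ and a rule producing [ɣ] before the CAUS suffix would wrongly predict alternation here too.
So /ɣ/ is underlying, and a rule of word-final obstruent devoicing — voiced obstruents become voiceless word-finally — gives [x].
The underlying form of 'wind' is therefore /simoɣ/.

/simoɣ/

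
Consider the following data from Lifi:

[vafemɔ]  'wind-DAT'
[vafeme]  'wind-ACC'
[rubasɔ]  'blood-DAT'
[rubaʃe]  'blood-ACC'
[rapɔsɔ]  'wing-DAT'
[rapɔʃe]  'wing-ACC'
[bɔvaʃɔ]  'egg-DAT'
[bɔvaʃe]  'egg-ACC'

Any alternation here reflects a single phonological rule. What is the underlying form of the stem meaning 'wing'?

The root 'wing' surfaces as [rapɔsɔ] and [rapɔʃe], with a stem-final [s] ~ [ʃ] alternation.
If /ʃ/ were underlying and a rule turned it into [s] before the DAT suffix, 'egg' would also alternate; but it has [ʃ] in both [bɔvaʃɔ] and [bɔvaʃe].
The alternation reflects palatalization before a front vowel: /s/ becomes palato-alveolar [ʃ] before a front vowel. /s/ is underlying.

/rapɔs/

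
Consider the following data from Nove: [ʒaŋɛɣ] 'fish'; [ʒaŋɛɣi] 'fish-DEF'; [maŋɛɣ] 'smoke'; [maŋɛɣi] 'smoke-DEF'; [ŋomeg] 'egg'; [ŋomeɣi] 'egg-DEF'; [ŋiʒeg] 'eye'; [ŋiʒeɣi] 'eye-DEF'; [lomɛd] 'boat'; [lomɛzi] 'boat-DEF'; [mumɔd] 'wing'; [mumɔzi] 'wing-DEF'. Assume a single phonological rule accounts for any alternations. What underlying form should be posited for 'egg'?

/ŋomeg/

'egg' shows [g] ~ [ɣ] at the end of the stem ([ŋomeg] vs [ŋomeɣi]).
The stem 'smoke' ([maŋɛɣ], [maŋɛɣi]) shows [ɣ] unchanged in both environments, so [ɣ] cannot be basic with [g] derived in isolation.
The alternation reflects intervocalic spirantization: voiced stops become fricatives between vowels. /g/ is underlying.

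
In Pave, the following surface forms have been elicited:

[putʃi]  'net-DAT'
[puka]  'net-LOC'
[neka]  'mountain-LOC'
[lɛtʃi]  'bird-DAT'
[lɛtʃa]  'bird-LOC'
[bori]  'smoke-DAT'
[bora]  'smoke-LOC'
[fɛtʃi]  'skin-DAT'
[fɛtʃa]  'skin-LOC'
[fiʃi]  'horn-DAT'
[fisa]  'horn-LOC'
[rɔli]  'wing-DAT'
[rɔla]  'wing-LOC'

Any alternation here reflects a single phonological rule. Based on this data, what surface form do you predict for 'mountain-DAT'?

[netʃi]

In [putʃi] and [puka] the final segment of 'net' alternates: [tʃ] ~ [k].
If /tʃ/ were underlying and a rule turned it into [k] before the LOC suffix, 'bird' would also alternate; but it has [tʃ] in both [lɛtʃi] and [lɛtʃa].
So /k/ is underlying, and a rule of palatalization before a front vowel — /k/ and /s/ become palato-alveolar [tʃ] and [ʃ] before a front vowel — gives [tʃ].
The one attested form of 'mountain', [neka], shows underlying /nek/. Applying the same rule before a front vowel gives [netʃi].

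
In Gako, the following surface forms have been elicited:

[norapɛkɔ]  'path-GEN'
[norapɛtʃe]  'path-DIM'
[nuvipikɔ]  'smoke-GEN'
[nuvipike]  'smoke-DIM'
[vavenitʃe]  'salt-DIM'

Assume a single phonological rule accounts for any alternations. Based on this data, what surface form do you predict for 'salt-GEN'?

The root 'path' surfaces as [norapɛkɔ] and [norapɛtʃe], with a stem-final [k] ~ [tʃ] alternation.
If /k/ were underlying and a rule turned it into [tʃ] before the DIM suffix, 'smoke' would also alternate; but it has [k] in both [nuvipikɔ] and [nuvipike].
Therefore /tʃ/ is basic and [k] is derived by depalatalization (palato-alveolar /tʃ/ becomes [k] when no front vowel follows).
From [vavenitʃe] the stem 'salt' is /vavenitʃ/; when no front vowel follows this yields [vavenikɔ].

[vavenikɔ]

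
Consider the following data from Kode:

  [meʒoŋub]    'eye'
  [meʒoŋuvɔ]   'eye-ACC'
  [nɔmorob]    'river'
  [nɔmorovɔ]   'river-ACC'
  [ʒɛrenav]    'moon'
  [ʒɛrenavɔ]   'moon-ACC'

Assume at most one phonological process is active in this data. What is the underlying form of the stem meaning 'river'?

'river' shows [b] ~ [v] at the end of the stem ([nɔmorob] vs [nɔmorovɔ]).
If /v/ were underlying and a rule turned it into [b] in isolation, 'moon' would also alternate; but it has [v] in both [ʒɛrenav] and [ʒɛrenavɔ].
The alternation reflects intervocalic spirantization: voiced stops become fricatives between vowels. /b/ is underlying.
The underlying form of 'river' is therefore /nɔmorob/.

/nɔmorob/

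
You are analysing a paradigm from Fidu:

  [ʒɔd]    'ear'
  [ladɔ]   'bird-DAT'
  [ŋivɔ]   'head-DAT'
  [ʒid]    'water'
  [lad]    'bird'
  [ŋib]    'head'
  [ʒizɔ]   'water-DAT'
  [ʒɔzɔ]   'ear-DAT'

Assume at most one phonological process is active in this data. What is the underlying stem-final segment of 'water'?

In [ʒizɔ] and [ʒid] the final segment of 'water' alternates: [z] ~ [d].
But 'bird' keeps [d] in both environments ([ladɔ], [lad]), so there is no rule changing /d/ to [z] before the DAT suffix.
The underlying segment must be /z/; voiced fricatives become stops word-finally, yielding [d] there.

/z/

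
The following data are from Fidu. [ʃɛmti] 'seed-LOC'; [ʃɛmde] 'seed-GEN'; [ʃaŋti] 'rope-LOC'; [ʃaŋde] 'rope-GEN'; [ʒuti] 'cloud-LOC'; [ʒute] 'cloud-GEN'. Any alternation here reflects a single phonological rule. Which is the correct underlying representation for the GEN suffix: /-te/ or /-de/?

The GEN suffix surfaces as [-de] and [-te], depending on the final segment of the stem.
By contrast the LOC suffix keeps its initial [t] throughout — that segment must be underlying.
The GEN suffix is therefore /-de/ underlyingly, with post-vocalic devoicing: voiced stops become voiceless after a vowel.

/-de/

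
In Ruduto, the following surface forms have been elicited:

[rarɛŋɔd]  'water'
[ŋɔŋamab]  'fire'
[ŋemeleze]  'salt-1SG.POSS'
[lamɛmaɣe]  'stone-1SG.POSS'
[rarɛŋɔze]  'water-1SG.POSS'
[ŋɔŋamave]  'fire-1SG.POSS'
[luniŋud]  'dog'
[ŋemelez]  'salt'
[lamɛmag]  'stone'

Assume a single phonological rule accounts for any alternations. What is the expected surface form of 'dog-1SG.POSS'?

In [rarɛŋɔze] and [rarɛŋɔd] the final segment of 'water' alternates: [z] ~ [d].
Compare 'salt', with invariant [z] in [ŋemeleze] and [ŋemelez]: an analysis with underlying /z/ and a rule producing [d] in isolation would wrongly predict alternation here too.
The alternation reflects intervocalic spirantization: voiced stops become fricatives between vowels. /d/ is underlying.
From [luniŋud] the stem 'dog' is /luniŋud/; between vowels this yields [luniŋuze].

[luniŋuze]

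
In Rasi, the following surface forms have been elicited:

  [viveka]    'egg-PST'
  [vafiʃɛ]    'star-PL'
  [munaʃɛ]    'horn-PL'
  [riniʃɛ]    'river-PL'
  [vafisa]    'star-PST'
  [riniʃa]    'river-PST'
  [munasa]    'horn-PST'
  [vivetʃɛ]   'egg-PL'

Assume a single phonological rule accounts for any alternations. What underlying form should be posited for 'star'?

'star' shows [ʃ] ~ [s] at the end of the stem ([vafiʃɛ] vs [vafisa]).
The stem 'river' ([riniʃɛ], [riniʃa]) shows [ʃ] unchanged in both environments, so [ʃ] cannot be basic with [s] derived before the PST suffix.
So /s/ is underlying, and a rule of palatalization before a front vowel — /k/ and /s/ become palato-alveolar [tʃ] and [ʃ] before a front vowel — gives [ʃ].
So 'star' = /vafis/.

/vafis/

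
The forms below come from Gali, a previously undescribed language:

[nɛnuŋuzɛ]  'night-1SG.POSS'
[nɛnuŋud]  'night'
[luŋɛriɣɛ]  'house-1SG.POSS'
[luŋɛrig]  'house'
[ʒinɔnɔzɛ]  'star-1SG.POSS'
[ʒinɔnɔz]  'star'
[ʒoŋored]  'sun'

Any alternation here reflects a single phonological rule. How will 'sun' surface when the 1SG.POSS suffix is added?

[ʒoŋorezɛ]

The root 'night' surfaces as [nɛnuŋuzɛ] and [nɛnuŋud], with a stem-final [z] ~ [d] alternation.
Compare 'star', with invariant [z] in [ʒinɔnɔzɛ] and [ʒinɔnɔz]: an analysis with underlying /z/ and a rule producing [d] in isolation would wrongly predict alternation here too.
The underlying segment must be /d/; voiced stops become fricatives between vowels, yielding [z] there.
The one attested form of 'sun', [ʒoŋored], shows underlying /ʒoŋored/. Applying the same rule between vowels gives [ʒoŋorezɛ].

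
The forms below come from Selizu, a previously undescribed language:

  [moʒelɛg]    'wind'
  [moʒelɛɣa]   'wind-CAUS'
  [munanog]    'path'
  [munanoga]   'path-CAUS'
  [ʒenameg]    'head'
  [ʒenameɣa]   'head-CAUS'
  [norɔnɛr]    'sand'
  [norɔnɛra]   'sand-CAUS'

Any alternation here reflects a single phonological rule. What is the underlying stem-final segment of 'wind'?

In [moʒelɛg] and [moʒelɛɣa] the final segment of 'wind' alternates: [g] ~ [ɣ].
But 'path' keeps [g] in both environments ([munanog], [munanoga]), so there is no rule changing /g/ to [ɣ] before the CAUS suffix.
The underlying segment must be /ɣ/; voiced fricatives become stops word-finally, yielding [g] there.

/ɣ/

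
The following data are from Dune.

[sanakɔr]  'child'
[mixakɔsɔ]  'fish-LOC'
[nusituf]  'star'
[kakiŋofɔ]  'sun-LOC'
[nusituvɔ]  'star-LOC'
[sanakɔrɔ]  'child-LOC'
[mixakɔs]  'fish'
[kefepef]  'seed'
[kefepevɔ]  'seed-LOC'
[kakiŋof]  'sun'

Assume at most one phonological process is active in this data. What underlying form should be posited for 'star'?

/nusituv/

In [nusituf] and [nusituvɔ] the final segment of 'star' alternates: [f] ~ [v].
Compare 'sun', with invariant [f] in [kakiŋof] and [kakiŋofɔ]: an analysis with underlying /f/ and a rule producing [v] before the LOC suffix would wrongly predict alternation here too.
So /v/ is underlying, and a rule of word-final obstruent devoicing — voiced obstruents become voiceless word-finally — gives [f].
So 'star' = /nusituv/.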